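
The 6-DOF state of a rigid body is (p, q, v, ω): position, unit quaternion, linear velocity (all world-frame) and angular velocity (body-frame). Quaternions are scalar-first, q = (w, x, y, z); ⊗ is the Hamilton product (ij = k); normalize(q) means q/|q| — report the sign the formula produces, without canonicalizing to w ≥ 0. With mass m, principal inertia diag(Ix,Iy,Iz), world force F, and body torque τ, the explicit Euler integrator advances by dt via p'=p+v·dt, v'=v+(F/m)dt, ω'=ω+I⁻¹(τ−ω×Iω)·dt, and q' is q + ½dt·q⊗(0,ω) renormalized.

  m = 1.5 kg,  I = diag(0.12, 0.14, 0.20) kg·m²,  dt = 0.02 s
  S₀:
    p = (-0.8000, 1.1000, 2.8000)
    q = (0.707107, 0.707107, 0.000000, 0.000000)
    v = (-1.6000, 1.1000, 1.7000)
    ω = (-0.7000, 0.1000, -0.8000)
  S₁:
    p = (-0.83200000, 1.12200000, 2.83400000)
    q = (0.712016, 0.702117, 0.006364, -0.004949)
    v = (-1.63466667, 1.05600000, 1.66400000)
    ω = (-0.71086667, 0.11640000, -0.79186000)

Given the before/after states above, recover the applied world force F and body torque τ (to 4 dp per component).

F = (-2.6000, -3.3000, -2.7000)
τ = (-0.0700, 0.0700, 0.0800)

velocity change Δv = (-0.03466667, -0.04400000, -0.03600000)
F = m·Δv/dt = (-2.6000, -3.3000, -2.7000)
rate change Δω = (-0.01086667, 0.01640000, 0.00814000)
precession coupling = (-0.0048, -0.0448, -0.0014)
τ = I·(Δω/dt) + ω₀×(Iω₀) = (-0.0700, 0.0700, 0.0800)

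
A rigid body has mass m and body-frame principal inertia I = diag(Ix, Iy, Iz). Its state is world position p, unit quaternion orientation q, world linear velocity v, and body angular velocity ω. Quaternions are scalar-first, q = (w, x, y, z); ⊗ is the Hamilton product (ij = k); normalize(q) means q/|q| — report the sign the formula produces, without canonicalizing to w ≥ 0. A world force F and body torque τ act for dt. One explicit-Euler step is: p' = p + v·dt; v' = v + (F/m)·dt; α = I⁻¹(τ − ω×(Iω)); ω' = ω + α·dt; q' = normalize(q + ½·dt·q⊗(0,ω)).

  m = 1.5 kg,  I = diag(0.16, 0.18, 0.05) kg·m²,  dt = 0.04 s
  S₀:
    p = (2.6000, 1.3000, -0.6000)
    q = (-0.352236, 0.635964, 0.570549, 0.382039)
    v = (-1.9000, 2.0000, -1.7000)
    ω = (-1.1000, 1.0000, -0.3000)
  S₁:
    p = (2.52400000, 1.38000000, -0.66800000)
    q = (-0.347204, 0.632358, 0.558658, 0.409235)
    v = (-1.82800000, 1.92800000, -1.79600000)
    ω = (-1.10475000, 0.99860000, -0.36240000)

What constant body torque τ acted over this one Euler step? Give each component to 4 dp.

τ = (0.0200, 0.0300, -0.1000)

ω₁ − ω₀ = (-0.00475000, -0.00140000, -0.06240000)
gyro term ω₀×Iω₀ = (0.0390, 0.0363, -0.0220)
τ = I·(Δω/dt) + ω₀×(Iω₀) = (0.0200, 0.0300, -0.1000)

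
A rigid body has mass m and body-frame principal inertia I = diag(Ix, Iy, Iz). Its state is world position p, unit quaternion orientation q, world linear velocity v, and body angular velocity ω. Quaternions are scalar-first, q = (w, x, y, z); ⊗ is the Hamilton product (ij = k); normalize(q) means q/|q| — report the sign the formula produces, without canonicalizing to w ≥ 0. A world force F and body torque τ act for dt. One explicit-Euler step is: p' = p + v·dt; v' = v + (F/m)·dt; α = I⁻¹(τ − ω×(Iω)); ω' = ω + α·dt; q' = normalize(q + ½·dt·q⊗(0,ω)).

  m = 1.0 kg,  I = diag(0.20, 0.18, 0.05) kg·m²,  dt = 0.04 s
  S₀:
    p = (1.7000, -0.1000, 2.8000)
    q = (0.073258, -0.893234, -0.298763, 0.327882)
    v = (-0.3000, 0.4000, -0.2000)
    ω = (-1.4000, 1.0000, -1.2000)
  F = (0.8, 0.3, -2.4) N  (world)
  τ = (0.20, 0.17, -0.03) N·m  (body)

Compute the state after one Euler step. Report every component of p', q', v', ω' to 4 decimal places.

linear accel F/m = (0.8000, 0.3000, -2.4000)
p + v·dt = (1.6880, -0.0840, 2.7920)
v + (F/m)dt = (-0.2680, 0.4120, -0.2960)
(τ − ω×Iω)/I = (0.2200, -0.4556, -1.1600)
ω + α·dt = (-1.3912, 0.9818, -1.2464)
Hamilton product q⊗(0,ω) = (-0.5583062, -0.0719276, -1.4576576, -1.3994118)
q' = normalize(q + ½dt·q⊗(0,ω)) = (0.0620, -0.8939, -0.3276, 0.2996)

p' = (1.6880, -0.0840, 2.7920)
q' = (0.0620, -0.8939, -0.3276, 0.2996)
v' = (-0.2680, 0.4120, -0.2960)
ω' = (-1.3912, 0.9818, -1.2464)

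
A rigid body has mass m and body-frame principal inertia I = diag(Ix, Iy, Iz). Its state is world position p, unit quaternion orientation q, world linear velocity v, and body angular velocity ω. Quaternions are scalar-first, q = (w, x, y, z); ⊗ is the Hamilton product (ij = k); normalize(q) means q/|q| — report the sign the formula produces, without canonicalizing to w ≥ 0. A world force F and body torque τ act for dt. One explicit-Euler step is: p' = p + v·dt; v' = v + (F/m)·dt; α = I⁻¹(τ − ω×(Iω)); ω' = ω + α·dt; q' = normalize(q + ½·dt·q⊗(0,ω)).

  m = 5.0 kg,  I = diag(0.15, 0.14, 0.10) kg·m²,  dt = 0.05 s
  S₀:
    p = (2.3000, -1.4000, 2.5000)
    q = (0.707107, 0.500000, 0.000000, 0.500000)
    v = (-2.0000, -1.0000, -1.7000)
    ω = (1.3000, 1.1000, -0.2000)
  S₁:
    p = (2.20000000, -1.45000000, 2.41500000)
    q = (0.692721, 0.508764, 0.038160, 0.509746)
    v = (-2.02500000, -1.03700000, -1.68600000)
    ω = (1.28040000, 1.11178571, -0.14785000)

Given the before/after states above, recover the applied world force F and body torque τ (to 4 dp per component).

Δv = v₁−v₀ = (-0.02500000, -0.03700000, 0.01400000)
applied force F = (-2.5000, -3.7000, 1.4000)
rate change Δω = (-0.01960000, 0.01178571, 0.05215000)
precession coupling = (0.0088, -0.0130, -0.0143)
τ = I·(Δω/dt) + ω₀×(Iω₀) = (-0.0500, 0.0200, 0.0900)

F = (-2.5000, -3.7000, 1.4000)
τ = (-0.0500, 0.0200, 0.0900)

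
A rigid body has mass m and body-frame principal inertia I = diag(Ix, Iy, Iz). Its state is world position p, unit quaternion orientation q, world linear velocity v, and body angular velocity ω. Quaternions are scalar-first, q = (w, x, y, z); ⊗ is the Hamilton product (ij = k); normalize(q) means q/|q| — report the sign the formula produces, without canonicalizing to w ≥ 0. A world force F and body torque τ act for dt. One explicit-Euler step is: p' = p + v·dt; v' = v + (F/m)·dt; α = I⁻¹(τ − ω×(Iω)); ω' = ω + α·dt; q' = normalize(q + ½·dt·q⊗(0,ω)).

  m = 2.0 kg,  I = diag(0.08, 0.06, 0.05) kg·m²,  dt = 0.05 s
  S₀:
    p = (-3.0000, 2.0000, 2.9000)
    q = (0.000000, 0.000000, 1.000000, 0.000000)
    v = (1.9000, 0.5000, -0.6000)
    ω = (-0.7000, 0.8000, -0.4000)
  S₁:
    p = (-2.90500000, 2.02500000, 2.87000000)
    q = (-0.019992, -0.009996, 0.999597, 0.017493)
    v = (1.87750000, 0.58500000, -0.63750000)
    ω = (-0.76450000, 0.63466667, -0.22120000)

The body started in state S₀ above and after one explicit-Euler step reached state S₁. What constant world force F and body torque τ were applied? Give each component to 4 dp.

F = (-0.9000, 3.4000, -1.5000)
τ = (-0.1000, -0.1900, 0.1900)

ω₁ − ω₀ = (-0.06450000, -0.16533333, 0.17880000)
applied torque τ = (-0.1000, -0.1900, 0.1900)
Δv = v₁−v₀ = (-0.02250000, 0.08500000, -0.03750000)
m·(v₁−v₀)/dt = (-0.9000, 3.4000, -1.5000)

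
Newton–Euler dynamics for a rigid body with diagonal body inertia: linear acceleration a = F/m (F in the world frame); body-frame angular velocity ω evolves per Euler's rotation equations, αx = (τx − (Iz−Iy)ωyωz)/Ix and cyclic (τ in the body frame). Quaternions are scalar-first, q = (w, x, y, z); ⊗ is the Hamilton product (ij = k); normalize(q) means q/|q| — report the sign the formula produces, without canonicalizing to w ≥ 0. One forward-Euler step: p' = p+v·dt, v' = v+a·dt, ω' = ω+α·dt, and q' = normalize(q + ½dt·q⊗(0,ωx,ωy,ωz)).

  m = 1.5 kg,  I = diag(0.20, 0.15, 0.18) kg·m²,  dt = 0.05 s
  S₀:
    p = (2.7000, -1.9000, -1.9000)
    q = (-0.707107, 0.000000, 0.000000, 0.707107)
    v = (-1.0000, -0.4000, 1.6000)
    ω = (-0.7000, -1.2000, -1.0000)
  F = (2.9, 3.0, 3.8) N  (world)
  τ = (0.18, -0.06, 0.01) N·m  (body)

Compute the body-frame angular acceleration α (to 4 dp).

α = (0.7200, -0.4933, 0.2889)

gyro term ω×Iω = (0.0360, 0.0140, -0.0420)
(τ − ω×Iω)/I = (0.7200, -0.4933, 0.2889)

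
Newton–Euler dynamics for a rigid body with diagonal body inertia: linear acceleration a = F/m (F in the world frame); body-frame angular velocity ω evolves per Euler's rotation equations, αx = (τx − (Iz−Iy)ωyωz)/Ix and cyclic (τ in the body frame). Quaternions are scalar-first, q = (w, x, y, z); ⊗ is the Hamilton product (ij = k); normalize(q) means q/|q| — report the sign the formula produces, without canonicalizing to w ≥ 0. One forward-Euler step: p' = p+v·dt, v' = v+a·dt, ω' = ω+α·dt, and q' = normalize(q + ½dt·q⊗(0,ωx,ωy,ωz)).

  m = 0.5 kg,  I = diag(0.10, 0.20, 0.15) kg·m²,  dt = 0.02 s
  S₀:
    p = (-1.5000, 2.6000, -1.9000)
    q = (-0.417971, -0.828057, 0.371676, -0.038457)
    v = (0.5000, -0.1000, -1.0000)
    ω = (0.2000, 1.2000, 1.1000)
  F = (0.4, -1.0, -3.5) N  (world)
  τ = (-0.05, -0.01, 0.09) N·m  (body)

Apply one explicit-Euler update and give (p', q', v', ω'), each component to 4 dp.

p' = (-1.4900, 2.5980, -1.9200)
q' = (-0.4203, -0.8242, 0.3756, -0.0537)
v' = (0.5160, -0.1400, -1.1400)
ω' = (0.2032, 1.2001, 1.1088)

linear accel F/m = (0.8000, -2.0000, -7.0000)
p + v·dt = (-1.4900, 2.5980, -1.9200)
v + (F/m)dt = (0.5160, -0.1400, -1.1400)
ω×(Iω) gyroscopic = (-0.0660, -0.0110, 0.0240)
angular accel α = (0.1600, 0.0050, 0.4400)
new body rate ω' = (0.2032, 1.2001, 1.1088)
q⊗(0,ω) = (-0.2380971, 0.3713978, 0.4016061, -1.5277717)
q' = normalize(q + ½dt·q⊗(0,ω)) = (-0.4203, -0.8242, 0.3756, -0.0537)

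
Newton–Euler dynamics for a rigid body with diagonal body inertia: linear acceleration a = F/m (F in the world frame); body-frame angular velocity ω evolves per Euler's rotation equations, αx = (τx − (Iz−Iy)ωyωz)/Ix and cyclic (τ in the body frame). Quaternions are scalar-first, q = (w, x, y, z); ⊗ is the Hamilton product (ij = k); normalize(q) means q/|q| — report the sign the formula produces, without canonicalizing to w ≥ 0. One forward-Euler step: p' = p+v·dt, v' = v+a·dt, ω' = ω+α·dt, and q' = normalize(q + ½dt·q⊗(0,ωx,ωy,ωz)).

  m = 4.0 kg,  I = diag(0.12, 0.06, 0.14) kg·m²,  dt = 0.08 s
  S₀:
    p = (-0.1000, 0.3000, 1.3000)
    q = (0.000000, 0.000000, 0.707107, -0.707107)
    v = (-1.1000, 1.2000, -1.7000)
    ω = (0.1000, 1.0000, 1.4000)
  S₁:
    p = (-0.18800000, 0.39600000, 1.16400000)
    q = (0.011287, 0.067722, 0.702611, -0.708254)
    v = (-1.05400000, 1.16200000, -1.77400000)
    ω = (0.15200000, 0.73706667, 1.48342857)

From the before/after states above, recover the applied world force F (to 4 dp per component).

velocity change Δv = (0.04600000, -0.03800000, -0.07400000)
m·(v₁−v₀)/dt = (2.3000, -1.9000, -3.7000)

F = (2.3000, -1.9000, -3.7000)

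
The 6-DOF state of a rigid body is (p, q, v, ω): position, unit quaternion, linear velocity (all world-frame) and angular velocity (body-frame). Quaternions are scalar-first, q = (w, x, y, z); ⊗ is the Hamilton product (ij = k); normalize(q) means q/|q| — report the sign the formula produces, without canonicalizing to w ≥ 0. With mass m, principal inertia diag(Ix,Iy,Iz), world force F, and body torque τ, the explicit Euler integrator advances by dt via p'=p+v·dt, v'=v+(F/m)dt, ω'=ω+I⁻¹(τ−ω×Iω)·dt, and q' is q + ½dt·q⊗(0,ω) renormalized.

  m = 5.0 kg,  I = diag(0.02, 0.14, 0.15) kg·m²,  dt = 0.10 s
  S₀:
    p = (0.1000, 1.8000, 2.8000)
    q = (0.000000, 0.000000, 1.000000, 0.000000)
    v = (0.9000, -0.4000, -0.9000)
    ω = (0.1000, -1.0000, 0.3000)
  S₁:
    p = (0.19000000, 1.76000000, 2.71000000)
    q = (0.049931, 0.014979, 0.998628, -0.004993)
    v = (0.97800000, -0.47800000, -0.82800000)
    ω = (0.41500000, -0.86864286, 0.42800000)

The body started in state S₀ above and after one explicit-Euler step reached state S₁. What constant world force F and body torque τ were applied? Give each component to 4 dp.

Δv = v₁−v₀ = (0.07800000, -0.07800000, 0.07200000)
F = m·Δv/dt = (3.9000, -3.9000, 3.6000)
rate change Δω = (0.31500000, 0.13135714, 0.12800000)
precession coupling = (-0.0030, -0.0039, -0.0120)
applied torque τ = (0.0600, 0.1800, 0.1800)

F = (3.9000, -3.9000, 3.6000)
τ = (0.0600, 0.1800, 0.1800)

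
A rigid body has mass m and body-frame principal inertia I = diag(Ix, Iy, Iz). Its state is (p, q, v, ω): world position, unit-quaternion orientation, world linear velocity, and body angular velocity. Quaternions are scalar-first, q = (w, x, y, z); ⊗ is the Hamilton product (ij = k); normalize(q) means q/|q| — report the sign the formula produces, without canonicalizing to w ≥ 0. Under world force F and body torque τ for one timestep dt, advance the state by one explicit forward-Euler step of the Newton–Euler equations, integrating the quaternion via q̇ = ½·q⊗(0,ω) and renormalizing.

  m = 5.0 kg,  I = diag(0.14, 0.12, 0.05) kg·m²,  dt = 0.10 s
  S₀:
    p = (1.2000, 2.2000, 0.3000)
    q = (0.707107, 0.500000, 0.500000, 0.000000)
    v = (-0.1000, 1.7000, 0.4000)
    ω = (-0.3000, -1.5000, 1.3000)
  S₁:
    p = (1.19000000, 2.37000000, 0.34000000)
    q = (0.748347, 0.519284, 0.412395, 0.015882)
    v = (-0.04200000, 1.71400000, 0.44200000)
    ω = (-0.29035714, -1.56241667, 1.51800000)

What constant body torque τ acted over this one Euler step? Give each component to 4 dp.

τ = (0.1500, -0.1100, 0.1000)

rate change Δω = (0.00964286, -0.06241667, 0.21800000)
precession coupling = (0.1365, -0.0351, -0.0090)
applied torque τ = (0.1500, -0.1100, 0.1000)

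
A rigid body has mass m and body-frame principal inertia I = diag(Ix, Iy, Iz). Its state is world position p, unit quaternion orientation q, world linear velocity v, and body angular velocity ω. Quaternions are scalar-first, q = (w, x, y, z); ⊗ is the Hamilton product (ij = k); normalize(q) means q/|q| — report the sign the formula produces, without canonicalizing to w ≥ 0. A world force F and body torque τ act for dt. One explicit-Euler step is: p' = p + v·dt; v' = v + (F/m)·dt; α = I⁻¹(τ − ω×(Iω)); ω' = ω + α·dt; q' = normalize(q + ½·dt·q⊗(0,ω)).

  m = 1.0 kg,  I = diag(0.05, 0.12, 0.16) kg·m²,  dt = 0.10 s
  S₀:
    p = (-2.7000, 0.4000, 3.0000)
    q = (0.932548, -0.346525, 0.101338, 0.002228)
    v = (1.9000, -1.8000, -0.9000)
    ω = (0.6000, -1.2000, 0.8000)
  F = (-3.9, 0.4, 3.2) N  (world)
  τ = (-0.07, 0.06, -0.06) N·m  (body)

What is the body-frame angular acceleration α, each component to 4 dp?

α = (-0.6320, 0.9400, -0.0600)

precession coupling ω×(Iω) = (-0.0384, -0.0528, -0.0504)
angular accel α = (-0.6320, 0.9400, -0.0600)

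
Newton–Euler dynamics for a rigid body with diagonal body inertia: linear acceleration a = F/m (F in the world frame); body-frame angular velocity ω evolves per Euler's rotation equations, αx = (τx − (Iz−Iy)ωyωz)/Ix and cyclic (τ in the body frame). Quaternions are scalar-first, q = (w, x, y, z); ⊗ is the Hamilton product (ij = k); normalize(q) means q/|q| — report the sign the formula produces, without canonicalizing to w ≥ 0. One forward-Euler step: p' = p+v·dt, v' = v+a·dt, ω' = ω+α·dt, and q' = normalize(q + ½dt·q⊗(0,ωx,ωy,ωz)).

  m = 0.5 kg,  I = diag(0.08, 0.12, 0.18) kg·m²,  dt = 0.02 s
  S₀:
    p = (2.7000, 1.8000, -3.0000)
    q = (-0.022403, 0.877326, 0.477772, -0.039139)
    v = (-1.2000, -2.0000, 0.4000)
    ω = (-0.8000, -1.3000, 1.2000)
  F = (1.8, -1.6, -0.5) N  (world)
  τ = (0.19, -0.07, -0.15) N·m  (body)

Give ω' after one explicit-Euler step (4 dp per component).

angular accel α = (3.5450, -1.3833, -1.0644)
ω + α·dt = (-0.7291, -1.3277, 1.1787)

ω' = (-0.7291, -1.3277, 1.1787)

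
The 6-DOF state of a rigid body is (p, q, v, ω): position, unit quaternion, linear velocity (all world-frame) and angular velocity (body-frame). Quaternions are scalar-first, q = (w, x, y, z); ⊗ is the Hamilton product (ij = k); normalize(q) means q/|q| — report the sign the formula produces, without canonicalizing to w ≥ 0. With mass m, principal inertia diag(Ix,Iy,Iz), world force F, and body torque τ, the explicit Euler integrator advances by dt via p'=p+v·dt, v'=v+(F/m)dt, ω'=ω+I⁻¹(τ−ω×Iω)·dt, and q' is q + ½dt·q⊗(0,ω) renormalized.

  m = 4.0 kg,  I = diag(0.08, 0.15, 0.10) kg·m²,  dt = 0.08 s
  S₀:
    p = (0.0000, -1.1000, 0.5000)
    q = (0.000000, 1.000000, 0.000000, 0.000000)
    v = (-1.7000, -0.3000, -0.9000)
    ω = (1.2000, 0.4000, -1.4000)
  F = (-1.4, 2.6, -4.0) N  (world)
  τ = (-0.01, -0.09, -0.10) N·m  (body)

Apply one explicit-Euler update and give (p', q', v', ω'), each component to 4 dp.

p' = (-0.1360, -1.1240, 0.4280)
q' = (-0.0479, 0.9972, 0.0558, 0.0160)
v' = (-1.7280, -0.2480, -0.9800)
ω' = (1.1620, 0.3341, -1.5069)

linear accel F/m = (-0.3500, 0.6500, -1.0000)
p + v·dt = (-0.1360, -1.1240, 0.4280)
v + (F/m)dt = (-1.7280, -0.2480, -0.9800)
ω×(Iω) gyroscopic = (0.0280, 0.0336, 0.0336)
(τ − ω×Iω)/I = (-0.4750, -0.8240, -1.3360)
ω' = ω + α·dt = (1.1620, 0.3341, -1.5069)
q⊗(0,ω) = (-1.2000000, 0.0000000, 1.4000000, 0.4000000)
updated quaternion q' = (-0.0479, 0.9972, 0.0558, 0.0160)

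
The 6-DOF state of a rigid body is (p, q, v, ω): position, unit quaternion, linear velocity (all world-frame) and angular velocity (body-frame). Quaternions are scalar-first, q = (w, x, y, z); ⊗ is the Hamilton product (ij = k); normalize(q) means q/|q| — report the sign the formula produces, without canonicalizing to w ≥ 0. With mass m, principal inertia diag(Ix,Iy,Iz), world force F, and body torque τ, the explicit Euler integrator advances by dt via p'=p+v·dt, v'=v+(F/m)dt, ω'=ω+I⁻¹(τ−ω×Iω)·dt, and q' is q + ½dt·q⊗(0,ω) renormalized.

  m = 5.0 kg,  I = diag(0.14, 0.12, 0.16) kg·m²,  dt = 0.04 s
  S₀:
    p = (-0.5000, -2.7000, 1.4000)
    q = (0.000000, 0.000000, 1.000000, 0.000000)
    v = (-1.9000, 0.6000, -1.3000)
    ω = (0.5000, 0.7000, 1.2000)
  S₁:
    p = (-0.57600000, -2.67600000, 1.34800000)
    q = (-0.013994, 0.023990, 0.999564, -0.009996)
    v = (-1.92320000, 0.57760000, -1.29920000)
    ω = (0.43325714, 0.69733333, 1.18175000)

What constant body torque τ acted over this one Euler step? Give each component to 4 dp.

ω₁ − ω₀ = (-0.06674286, -0.00266667, -0.01825000)
applied torque τ = (-0.2000, -0.0200, -0.0800)

τ = (-0.2000, -0.0200, -0.0800)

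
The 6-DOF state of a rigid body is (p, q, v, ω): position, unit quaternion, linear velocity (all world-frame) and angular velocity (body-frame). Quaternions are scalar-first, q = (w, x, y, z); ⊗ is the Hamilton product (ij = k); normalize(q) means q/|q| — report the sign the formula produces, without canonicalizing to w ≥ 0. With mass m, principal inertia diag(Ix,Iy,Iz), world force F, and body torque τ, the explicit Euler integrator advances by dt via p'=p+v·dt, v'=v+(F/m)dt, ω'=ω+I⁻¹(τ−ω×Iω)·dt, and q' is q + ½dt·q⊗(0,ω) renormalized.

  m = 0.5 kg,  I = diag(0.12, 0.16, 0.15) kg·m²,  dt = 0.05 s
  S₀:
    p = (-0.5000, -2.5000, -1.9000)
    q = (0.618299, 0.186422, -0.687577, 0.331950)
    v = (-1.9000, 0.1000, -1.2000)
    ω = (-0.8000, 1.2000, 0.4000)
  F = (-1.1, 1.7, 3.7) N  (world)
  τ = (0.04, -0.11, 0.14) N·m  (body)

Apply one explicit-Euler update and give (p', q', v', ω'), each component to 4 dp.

gyro term ω×Iω = (-0.0048, 0.0096, -0.0384)
angular accel α = (0.3733, -0.7475, 1.1893)
ω' = ω + α·dt = (-0.7813, 1.1626, 0.4595)
Hamilton product q⊗(0,ω) = (0.8414500, -1.1680100, 0.4018300, -0.0790356)
q + ½dt·q⊗(0,ω), renormalized = (0.6389, 0.1571, -0.6771, 0.3297)
a = F/m = (-2.2000, 3.4000, 7.4000)
new position p' = (-0.5950, -2.4950, -1.9600)
v + (F/m)dt = (-2.0100, 0.2700, -0.8300)

p' = (-0.5950, -2.4950, -1.9600)
q' = (0.6389, 0.1571, -0.6771, 0.3297)
v' = (-2.0100, 0.2700, -0.8300)
ω' = (-0.7813, 1.1626, 0.4595)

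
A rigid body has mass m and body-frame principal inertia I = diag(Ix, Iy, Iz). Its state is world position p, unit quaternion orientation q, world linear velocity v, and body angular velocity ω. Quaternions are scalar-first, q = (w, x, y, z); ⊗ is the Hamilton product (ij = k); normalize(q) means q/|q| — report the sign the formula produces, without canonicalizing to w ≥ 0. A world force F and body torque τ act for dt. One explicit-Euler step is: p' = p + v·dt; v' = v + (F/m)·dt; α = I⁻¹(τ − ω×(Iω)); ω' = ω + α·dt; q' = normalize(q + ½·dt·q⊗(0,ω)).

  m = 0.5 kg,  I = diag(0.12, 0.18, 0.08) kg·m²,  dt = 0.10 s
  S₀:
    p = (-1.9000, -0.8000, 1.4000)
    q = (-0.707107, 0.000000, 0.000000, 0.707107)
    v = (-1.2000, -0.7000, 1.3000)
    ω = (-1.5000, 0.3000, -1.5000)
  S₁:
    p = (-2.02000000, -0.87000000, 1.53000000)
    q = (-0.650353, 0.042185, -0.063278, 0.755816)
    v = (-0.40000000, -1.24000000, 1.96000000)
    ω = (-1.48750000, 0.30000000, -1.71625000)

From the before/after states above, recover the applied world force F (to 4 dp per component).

F = (4.0000, -2.7000, 3.3000)

velocity change Δv = (0.80000000, -0.54000000, 0.66000000)
applied force F = (4.0000, -2.7000, 3.3000)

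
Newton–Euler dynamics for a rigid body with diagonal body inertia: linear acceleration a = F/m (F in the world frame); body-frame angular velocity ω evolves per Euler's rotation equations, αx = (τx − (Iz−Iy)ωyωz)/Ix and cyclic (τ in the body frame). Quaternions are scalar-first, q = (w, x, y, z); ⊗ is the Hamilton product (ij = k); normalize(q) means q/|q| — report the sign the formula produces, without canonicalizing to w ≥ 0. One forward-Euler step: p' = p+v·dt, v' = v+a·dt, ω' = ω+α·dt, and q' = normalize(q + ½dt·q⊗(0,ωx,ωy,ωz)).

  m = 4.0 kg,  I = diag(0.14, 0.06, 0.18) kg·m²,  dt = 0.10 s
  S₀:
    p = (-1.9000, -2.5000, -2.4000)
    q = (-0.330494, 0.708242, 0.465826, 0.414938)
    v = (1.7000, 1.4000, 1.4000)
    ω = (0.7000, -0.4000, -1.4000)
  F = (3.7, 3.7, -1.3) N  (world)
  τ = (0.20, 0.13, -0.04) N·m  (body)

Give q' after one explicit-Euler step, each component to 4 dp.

q' = (-0.3159, 0.6702, 0.5348, 0.4063)

2q̇ = q⊗(0,ω) = (0.2714742, -0.7175270, 1.4141930, -0.1466834)
q' = normalize(q + ½dt·q⊗(0,ω)) = (-0.3159, 0.6702, 0.5348, 0.4063)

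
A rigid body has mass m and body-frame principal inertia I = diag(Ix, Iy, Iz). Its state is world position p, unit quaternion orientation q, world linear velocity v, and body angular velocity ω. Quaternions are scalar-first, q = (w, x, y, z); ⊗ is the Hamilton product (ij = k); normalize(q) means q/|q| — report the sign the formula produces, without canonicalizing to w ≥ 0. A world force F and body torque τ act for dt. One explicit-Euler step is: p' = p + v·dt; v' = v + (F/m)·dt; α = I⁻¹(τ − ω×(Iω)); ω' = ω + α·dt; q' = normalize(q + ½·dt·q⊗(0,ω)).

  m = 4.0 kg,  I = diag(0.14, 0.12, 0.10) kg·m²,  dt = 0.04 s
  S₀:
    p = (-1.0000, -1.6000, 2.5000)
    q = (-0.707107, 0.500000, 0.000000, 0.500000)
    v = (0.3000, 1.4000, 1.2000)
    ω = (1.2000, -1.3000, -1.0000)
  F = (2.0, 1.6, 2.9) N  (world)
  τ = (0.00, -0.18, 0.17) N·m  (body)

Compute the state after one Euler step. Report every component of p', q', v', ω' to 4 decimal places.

linear accel F/m = (0.5000, 0.4000, 0.7250)
new position p' = (-0.9880, -1.5440, 2.5480)
v' = v + a·dt = (0.3200, 1.4160, 1.2290)
precession coupling ω×(Iω) = (-0.0260, -0.0480, 0.0312)
angular accel α = (0.1857, -1.1000, 1.3880)
ω' = ω + α·dt = (1.2074, -1.3440, -0.9445)
Hamilton product q⊗(0,ω) = (-0.1000000, -0.1985284, 2.0192391, 0.0571070)
updated quaternion q' = (-0.7085, 0.4956, 0.0404, 0.5007)

p' = (-0.9880, -1.5440, 2.5480)
q' = (-0.7085, 0.4956, 0.0404, 0.5007)
v' = (0.3200, 1.4160, 1.2290)
ω' = (1.2074, -1.3440, -0.9445)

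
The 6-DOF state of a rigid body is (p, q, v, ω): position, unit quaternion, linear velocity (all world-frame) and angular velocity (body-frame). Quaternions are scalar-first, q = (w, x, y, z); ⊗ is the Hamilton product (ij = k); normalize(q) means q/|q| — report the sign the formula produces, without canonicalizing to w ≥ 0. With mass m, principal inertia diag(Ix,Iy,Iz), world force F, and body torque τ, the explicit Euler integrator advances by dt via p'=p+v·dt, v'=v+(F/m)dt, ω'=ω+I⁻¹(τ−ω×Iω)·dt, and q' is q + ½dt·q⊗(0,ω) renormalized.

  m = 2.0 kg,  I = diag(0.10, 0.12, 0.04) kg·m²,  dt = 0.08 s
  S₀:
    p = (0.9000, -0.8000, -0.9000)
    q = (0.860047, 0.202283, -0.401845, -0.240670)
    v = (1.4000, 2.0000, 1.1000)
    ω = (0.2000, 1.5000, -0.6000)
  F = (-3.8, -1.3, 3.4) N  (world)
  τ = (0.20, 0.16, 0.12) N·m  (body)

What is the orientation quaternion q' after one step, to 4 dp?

q' = (0.8749, 0.2328, -0.3466, -0.2454)

Hamilton product q⊗(0,ω) = (0.4179089, 0.7741214, 1.3633063, -0.1322347)
updated quaternion q' = (0.8749, 0.2328, -0.3466, -0.2454)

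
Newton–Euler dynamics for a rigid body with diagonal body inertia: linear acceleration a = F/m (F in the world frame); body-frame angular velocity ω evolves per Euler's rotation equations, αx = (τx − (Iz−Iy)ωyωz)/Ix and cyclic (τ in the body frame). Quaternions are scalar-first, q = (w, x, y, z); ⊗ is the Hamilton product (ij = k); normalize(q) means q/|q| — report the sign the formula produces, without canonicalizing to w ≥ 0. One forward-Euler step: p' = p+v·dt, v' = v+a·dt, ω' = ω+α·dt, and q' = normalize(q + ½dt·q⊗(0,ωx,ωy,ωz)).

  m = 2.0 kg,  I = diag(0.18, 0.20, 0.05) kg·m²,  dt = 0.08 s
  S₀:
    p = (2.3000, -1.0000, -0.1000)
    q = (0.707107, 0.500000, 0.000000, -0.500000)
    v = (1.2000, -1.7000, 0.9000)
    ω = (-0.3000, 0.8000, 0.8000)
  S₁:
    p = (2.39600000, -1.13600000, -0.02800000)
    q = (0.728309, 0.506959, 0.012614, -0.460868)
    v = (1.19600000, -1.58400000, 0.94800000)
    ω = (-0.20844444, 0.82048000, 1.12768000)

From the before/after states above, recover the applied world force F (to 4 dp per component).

F = (-0.1000, 2.9000, 1.2000)

velocity change Δv = (-0.00400000, 0.11600000, 0.04800000)
m·(v₁−v₀)/dt = (-0.1000, 2.9000, 1.2000)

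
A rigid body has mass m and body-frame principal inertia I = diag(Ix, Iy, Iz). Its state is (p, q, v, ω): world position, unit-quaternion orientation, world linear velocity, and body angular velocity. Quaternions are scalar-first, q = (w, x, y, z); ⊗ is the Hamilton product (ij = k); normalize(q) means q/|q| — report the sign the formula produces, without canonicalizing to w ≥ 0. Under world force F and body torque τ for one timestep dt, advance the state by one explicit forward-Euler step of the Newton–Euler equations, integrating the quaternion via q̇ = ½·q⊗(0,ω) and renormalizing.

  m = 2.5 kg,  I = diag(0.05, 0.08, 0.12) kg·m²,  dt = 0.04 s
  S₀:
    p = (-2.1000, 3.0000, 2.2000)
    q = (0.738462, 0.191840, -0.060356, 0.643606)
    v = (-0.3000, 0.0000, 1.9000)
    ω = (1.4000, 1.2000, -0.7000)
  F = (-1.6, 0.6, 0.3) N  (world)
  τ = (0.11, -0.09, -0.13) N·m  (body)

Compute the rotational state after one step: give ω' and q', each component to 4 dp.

ω' = (1.5149, 1.1207, -0.7601)
q' = (0.7430, 0.1978, -0.0219, 0.6391)

gyro term ω×Iω = (-0.0336, 0.0686, 0.0504)
angular accel α = (2.8720, -1.9825, -1.5033)
ω' = ω + α·dt = (1.5149, 1.1207, -0.7601)
2q̇ = q⊗(0,ω) = (0.2543754, 0.3037688, 1.9214908, -0.2022170)
q' = normalize(q + ½dt·q⊗(0,ω)) = (0.7430, 0.1978, -0.0219, 0.6391)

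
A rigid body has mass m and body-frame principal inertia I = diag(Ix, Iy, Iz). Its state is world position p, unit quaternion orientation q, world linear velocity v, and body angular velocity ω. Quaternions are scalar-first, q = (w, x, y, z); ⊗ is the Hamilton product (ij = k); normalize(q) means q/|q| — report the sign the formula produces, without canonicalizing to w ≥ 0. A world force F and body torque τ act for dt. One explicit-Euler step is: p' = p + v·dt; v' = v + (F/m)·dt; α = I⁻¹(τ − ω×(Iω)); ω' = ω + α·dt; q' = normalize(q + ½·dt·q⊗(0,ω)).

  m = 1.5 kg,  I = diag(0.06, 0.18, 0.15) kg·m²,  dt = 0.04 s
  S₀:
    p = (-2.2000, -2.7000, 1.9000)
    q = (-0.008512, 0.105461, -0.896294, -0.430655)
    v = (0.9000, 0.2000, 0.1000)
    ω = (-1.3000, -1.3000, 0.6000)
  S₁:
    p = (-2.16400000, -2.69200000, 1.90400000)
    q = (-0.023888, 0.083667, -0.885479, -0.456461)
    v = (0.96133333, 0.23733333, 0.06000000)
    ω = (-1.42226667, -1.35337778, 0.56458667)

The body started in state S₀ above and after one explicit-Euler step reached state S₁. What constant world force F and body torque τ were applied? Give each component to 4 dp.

Δv = v₁−v₀ = (0.06133333, 0.03733333, -0.04000000)
applied force F = (2.3000, 1.4000, -1.5000)
Δω = ω₁−ω₀ = (-0.12226667, -0.05337778, -0.03541333)
gyro term ω₀×Iω₀ = (0.0234, 0.0702, 0.2028)
I·α + gyro = (-0.1600, -0.1700, 0.0700)

F = (2.3000, 1.4000, -1.5000)
τ = (-0.1600, -0.1700, 0.0700)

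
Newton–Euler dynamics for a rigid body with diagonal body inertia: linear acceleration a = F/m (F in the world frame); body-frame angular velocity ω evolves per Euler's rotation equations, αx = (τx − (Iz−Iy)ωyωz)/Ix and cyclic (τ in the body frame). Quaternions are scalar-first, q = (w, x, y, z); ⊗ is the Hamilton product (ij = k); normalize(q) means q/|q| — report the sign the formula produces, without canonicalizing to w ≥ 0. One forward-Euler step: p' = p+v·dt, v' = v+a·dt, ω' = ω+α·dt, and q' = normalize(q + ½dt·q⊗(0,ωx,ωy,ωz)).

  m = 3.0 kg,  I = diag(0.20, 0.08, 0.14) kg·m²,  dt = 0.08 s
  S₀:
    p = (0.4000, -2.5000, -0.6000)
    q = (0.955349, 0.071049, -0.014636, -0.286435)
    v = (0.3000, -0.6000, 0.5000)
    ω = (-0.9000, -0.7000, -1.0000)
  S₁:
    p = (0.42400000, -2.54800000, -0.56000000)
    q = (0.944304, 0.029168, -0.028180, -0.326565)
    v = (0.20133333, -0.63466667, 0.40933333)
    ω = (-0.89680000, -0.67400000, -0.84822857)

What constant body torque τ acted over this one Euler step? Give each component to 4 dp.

τ = (0.0500, 0.0800, 0.1900)

Δω = ω₁−ω₀ = (0.00320000, 0.02600000, 0.15177143)
precession coupling = (0.0420, 0.0540, -0.0756)
τ = I·(Δω/dt) + ω₀×(Iω₀) = (0.0500, 0.0800, 0.1900)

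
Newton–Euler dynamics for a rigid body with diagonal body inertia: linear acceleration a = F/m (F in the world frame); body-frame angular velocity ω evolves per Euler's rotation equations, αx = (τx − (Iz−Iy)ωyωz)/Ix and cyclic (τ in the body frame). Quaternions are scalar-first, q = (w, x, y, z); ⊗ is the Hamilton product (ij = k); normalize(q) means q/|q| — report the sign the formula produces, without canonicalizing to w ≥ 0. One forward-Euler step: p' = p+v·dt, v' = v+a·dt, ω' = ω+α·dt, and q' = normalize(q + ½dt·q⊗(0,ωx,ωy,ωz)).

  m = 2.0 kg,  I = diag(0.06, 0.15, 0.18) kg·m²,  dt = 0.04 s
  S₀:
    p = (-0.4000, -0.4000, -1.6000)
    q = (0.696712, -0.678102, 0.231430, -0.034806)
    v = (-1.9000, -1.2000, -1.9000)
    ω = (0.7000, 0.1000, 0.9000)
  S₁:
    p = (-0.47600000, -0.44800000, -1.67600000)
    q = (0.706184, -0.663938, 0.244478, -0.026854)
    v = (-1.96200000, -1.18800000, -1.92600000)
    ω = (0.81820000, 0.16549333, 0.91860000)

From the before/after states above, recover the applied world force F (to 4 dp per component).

v₁ − v₀ = (-0.06200000, 0.01200000, -0.02600000)
applied force F = (-3.1000, 0.6000, -1.3000)

F = (-3.1000, 0.6000, -1.3000)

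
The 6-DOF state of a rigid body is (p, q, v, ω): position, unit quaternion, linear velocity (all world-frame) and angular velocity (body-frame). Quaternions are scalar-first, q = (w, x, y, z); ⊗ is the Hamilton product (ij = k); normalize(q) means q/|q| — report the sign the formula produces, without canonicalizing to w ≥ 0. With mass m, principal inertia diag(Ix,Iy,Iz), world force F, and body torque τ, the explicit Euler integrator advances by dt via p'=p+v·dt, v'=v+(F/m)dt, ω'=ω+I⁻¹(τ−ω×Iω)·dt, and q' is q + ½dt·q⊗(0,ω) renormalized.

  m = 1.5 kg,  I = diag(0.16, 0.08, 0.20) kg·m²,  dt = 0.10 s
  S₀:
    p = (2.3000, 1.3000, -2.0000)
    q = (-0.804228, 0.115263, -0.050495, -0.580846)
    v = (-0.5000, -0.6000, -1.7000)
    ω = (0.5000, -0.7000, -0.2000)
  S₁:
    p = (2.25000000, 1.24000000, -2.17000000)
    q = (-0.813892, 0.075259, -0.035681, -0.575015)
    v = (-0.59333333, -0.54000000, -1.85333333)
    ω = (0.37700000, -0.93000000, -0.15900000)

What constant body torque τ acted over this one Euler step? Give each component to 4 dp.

ω₁ − ω₀ = (-0.12300000, -0.23000000, 0.04100000)
ω₀×(Iω₀) = (0.0168, 0.0040, 0.0280)
I·α + gyro = (-0.1800, -0.1800, 0.1100)

τ = (-0.1800, -0.1800, 0.1100)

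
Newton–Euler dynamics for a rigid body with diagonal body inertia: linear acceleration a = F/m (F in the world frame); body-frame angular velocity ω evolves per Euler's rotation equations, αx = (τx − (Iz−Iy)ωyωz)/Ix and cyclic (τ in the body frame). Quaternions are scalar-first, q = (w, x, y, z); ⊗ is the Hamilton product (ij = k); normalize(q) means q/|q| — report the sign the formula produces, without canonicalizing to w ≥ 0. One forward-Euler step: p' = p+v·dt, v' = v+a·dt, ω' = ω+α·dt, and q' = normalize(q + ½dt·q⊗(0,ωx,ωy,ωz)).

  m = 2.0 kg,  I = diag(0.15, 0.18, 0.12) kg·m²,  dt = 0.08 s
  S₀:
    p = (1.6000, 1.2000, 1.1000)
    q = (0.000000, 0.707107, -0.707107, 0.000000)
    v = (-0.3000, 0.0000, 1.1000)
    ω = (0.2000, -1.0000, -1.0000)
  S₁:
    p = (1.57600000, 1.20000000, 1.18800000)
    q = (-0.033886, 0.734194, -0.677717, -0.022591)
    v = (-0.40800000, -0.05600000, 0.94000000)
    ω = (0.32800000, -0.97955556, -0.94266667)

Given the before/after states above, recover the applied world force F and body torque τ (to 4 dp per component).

v₁ − v₀ = (-0.10800000, -0.05600000, -0.16000000)
m·(v₁−v₀)/dt = (-2.7000, -1.4000, -4.0000)
ω₁ − ω₀ = (0.12800000, 0.02044444, 0.05733333)
I·α + gyro = (0.1800, 0.0400, 0.0800)

F = (-2.7000, -1.4000, -4.0000)
τ = (0.1800, 0.0400, 0.0800)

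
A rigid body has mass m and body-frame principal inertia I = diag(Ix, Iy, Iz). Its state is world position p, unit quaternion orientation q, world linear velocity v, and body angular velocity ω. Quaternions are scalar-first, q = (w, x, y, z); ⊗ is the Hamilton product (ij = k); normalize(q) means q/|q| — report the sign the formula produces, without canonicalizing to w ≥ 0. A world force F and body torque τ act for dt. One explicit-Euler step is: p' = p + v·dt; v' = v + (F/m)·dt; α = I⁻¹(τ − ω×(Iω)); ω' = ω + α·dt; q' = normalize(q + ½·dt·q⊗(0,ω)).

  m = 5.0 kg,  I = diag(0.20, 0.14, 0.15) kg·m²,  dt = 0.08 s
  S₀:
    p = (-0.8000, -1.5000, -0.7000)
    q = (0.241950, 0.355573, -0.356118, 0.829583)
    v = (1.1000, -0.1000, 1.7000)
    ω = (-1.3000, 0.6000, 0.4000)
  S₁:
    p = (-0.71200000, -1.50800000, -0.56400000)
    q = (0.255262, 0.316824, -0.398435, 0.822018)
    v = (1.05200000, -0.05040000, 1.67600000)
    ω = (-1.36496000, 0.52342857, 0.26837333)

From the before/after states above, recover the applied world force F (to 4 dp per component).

F = (-3.0000, 3.1000, -1.5000)

Δv = v₁−v₀ = (-0.04800000, 0.04960000, -0.02400000)
applied force F = (-3.0000, 3.1000, -1.5000)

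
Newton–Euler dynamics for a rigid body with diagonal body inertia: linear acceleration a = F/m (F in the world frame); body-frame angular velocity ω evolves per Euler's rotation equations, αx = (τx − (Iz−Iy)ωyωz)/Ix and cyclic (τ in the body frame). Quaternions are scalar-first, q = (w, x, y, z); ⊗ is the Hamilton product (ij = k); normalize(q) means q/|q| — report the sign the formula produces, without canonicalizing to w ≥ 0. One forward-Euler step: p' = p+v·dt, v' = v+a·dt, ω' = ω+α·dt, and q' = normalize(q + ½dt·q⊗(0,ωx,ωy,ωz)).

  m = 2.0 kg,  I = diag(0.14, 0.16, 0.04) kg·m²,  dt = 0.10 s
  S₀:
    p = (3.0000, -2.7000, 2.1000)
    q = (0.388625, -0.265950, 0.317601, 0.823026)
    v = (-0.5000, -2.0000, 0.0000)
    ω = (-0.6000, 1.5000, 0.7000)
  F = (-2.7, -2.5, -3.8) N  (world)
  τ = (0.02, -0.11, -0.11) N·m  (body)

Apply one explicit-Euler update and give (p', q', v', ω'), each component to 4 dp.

p' = (2.9500, -2.9000, 2.1000)
q' = (0.3268, -0.3270, 0.3301, 0.8230)
v' = (-0.6350, -2.1250, -0.1900)
ω' = (-0.4957, 1.4575, 0.4700)

linear accel F/m = (-1.3500, -1.2500, -1.9000)
p + v·dt = (2.9500, -2.9000, 2.1000)
new velocity v' = (-0.6350, -2.1250, -0.1900)
precession coupling ω×(Iω) = (-0.1260, -0.0420, -0.0180)
angular accel α = (1.0429, -0.4250, -2.3000)
ω' = ω + α·dt = (-0.4957, 1.4575, 0.4700)
Hamilton product q⊗(0,ω) = (-1.2120897, -1.2453933, 0.2752869, 0.0636731)
q + ½dt·q⊗(0,ω), renormalized = (0.3268, -0.3270, 0.3301, 0.8230)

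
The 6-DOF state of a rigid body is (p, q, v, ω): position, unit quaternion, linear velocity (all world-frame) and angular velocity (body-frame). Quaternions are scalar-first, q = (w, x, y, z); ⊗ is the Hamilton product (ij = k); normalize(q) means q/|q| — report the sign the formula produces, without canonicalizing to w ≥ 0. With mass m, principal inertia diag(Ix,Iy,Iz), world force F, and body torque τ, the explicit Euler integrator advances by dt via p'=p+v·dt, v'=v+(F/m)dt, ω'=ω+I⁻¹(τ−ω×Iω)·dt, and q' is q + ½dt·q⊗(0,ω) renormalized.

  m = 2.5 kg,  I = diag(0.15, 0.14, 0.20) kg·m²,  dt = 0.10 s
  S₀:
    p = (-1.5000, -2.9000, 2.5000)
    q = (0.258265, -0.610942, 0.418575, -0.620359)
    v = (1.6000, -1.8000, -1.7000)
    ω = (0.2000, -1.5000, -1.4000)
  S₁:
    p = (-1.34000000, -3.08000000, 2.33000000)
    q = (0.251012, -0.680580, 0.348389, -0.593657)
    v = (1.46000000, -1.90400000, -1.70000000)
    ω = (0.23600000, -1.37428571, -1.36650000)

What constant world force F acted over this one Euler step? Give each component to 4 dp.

F = (-3.5000, -2.6000, 0.0000)

Δv = v₁−v₀ = (-0.14000000, -0.10400000, 0.00000000)
m·(v₁−v₀)/dt = (-3.5000, -2.6000, 0.0000)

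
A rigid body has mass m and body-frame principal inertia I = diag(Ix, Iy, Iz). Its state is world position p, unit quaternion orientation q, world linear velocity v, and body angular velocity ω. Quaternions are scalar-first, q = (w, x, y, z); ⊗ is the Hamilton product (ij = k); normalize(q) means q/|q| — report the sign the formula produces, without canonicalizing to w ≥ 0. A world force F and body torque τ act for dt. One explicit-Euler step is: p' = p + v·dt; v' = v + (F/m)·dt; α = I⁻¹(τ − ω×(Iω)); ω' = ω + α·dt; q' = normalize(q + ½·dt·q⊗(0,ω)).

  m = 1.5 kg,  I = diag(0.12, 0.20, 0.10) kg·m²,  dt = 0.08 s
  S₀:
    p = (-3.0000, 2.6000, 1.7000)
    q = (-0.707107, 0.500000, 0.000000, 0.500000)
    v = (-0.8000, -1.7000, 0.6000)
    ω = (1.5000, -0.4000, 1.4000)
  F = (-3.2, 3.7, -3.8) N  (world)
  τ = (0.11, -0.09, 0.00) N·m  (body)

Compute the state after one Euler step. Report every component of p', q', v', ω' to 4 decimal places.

p' = (-3.0640, 2.4640, 1.7480)
q' = (-0.7624, 0.4640, 0.0133, 0.4508)
v' = (-0.9707, -1.5027, 0.3973)
ω' = (1.5360, -0.4528, 1.4384)

p + v·dt = (-3.0640, 2.4640, 1.7480)
new velocity v' = (-0.9707, -1.5027, 0.3973)
ω×(Iω) gyroscopic = (0.0560, 0.0420, -0.0480)
α = I⁻¹(τ − ω×Iω) = (0.4500, -0.6600, 0.4800)
ω' = ω + α·dt = (1.5360, -0.4528, 1.4384)
q⊗(0,ω) = (-1.4500000, -0.8606605, 0.3328428, -1.1899498)
q + ½dt·q⊗(0,ω), renormalized = (-0.7624, 0.4640, 0.0133, 0.4508)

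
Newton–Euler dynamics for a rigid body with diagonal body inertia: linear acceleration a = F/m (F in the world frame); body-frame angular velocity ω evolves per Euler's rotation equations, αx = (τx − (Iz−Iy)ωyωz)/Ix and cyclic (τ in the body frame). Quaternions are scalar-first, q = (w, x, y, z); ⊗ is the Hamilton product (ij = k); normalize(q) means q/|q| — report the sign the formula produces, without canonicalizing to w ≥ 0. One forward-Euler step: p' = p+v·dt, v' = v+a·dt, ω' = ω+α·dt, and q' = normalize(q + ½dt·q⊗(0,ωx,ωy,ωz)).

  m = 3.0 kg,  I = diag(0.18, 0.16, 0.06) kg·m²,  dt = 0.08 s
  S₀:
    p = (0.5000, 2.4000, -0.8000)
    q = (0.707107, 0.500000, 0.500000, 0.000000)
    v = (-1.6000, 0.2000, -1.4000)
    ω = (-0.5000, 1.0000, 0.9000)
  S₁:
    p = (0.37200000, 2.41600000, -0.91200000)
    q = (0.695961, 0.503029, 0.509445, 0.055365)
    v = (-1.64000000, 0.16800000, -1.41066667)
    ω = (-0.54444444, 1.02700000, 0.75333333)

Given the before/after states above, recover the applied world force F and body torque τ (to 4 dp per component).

F = (-1.5000, -1.2000, -0.4000)
τ = (-0.1900, 0.0000, -0.1000)

v₁ − v₀ = (-0.04000000, -0.03200000, -0.01066667)
applied force F = (-1.5000, -1.2000, -0.4000)
Δω = ω₁−ω₀ = (-0.04444444, 0.02700000, -0.14666667)
applied torque τ = (-0.1900, 0.0000, -0.1000)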